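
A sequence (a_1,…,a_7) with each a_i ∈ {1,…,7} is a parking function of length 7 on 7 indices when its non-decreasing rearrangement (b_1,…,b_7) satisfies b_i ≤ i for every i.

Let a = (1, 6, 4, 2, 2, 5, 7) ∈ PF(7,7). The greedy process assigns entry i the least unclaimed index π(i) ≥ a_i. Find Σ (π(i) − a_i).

Σπ(i) = 1+…+7 = 28; Σa = 1+6+4+2+2+5+7 = 27; disp = 28−27 = 1.

1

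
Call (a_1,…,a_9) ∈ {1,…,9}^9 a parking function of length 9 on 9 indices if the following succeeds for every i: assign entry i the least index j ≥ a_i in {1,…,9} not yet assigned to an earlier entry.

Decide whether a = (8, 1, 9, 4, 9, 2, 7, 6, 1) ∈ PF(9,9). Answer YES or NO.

NO

Sorted: b = (1, 1, 2, 4, 6, 7, 8, 9, 9).
  b_1=1 ≤ 1
  b_2=1 ≤ 2
  b_3=2 ≤ 3
  b_4=4 ≤ 4
  b_5=6 > 5
  fails at i=5 ⇒ NO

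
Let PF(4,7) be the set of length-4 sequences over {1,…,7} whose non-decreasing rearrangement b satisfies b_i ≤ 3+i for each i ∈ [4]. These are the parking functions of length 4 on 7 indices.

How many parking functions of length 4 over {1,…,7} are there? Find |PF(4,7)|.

2048

|PF(4,7)| = (8−4)·8^(4−1) = 4×512 = 2048
Example (4,7,1,5) → sorted (1,4,5,7): b_i ≤ 3+i ∀i, a PF.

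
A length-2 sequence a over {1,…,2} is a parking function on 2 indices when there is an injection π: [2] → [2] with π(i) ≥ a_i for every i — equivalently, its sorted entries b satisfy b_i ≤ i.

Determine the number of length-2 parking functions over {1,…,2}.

Count = (2+1−2)·(2+1)^{2−1} = 1·3 = 3 (Konheim–Weiss)
Check (2,1) → sorted (1,2): b_i ≤ i ∀i, a PF.

3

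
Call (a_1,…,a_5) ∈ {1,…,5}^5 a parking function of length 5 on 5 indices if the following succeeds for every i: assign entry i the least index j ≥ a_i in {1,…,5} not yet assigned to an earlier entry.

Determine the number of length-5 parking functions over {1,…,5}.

1296

Count = 1·6^4 = 1 · 1296 = 1296 (Konheim–Weiss)
One tuple (1,5,1,3,3) → sorted (1,1,3,3,5): b_i ≤ i ∀i, a PF.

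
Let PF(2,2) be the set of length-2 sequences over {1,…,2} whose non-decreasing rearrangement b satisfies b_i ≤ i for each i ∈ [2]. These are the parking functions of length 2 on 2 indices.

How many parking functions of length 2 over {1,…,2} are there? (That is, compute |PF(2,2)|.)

Count = (2+1−2)·(2+1)^{2−1} = 1 · 3 = 3 (Konheim–Weiss)
Example (2,1) → sorted (1,2): b_i ≤ i ∀i, a PF.

3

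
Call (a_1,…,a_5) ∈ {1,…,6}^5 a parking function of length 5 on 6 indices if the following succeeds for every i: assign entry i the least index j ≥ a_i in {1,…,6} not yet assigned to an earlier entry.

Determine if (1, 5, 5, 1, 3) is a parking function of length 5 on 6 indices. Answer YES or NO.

YES

Sorted: b = (1, 1, 3, 5, 5).
  b_1=1 ≤ 2
  b_2=1 ≤ 3
  b_3=3 ≤ 4
  b_4=5 ≤ 5
  b_5=5 ≤ 6
All bounds hold ⇒ YES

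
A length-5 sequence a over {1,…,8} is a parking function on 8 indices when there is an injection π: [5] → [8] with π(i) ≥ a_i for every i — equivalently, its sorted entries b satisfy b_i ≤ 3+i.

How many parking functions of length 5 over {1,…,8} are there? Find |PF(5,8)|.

26244

|PF| = 4·9^4 = 4×6561 = 26244 (Pollak)
One tuple (2,7,6,3,4) → sorted (2,3,4,6,7): b_i ≤ 3+i ∀i, a PF.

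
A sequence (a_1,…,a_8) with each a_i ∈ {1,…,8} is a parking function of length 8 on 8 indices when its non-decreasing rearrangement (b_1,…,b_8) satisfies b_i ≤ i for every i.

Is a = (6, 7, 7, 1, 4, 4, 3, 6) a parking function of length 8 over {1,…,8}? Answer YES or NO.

Order a: b = (1, 3, 4, 4, 6, 6, 7, 7).
  b_1=1 ≤ 1
  b_2=3 > 2
  fails at i=2 ⇒ NO

NO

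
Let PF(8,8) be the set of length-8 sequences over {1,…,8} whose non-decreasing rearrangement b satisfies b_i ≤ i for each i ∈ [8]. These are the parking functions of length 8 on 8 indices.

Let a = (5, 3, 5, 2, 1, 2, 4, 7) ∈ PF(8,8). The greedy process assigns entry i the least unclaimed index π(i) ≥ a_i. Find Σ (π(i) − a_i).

Σπ = 36 ({1..8} each once); Σa = 5+3+5+2+1+2+4+7 = 29; disp = 36−29 = 7.

7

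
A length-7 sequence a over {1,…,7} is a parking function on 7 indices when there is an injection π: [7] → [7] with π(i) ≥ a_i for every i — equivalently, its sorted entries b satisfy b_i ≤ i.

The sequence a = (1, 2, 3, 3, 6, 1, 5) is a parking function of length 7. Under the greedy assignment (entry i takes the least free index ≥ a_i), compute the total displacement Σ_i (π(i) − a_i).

Σπ = 7·8/2 = 28 (π permutes [7]); Σa = 1+2+3+3+6+1+5 = 21; disp = 28−21 = 7.

7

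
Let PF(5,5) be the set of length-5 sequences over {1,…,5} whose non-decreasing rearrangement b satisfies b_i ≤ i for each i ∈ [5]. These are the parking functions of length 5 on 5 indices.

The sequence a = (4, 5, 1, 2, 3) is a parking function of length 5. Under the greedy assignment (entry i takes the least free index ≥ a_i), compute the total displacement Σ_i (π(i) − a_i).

Σπ = 5·6/2 = 15 (π permutes [5]); Σa = 4+5+1+2+3 = 15; disp = 15−15 = 0.

0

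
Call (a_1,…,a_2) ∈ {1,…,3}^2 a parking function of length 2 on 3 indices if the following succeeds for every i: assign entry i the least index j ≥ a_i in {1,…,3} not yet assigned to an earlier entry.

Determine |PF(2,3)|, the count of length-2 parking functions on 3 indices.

Count = (3+1−2)·(3+1)^{2−1} = 2 · 4 = 8 (Pollak)
Example (3,1) → sorted (1,3): b_i ≤ 1+i ∀i, a PF.

8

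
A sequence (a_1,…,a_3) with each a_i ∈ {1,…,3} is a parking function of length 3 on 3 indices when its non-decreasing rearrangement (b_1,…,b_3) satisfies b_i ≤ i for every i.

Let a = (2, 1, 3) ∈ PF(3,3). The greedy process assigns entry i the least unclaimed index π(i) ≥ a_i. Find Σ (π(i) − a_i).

Σπ(i) = 1+…+3 = 6; Σa = 2+1+3 = 6; disp = 6−6 = 0.

0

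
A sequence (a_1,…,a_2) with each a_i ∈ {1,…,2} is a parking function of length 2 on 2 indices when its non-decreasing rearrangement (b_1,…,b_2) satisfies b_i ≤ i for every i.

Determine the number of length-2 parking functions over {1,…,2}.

3

Count = 1·3^1 = 1×3 = 3 (Konheim–Weiss)
Check (1,1) → sorted (1,1): b_i ≤ i ∀i, a PF.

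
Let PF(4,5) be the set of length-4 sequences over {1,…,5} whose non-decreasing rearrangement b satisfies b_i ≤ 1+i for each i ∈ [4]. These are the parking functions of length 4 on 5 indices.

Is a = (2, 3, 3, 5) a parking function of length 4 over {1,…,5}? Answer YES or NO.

YES

Sorted: b = (2, 3, 3, 5).
  b_1=2 ≤ 2
  b_2=3 ≤ 3
  b_3=3 ≤ 4
  b_4=5 ≤ 5
All bounds hold ⇒ YES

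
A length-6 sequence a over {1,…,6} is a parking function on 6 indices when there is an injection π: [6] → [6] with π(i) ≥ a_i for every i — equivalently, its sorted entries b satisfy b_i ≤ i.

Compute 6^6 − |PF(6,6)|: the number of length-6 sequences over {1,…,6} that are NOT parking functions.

|PF(6,6)| = (7−6)·7^(6−1) = 1×16807 = 16807 [KW]
Check (5,6,4,6,5,6) → sorted (4,5,5,6,6,6): b_1=4>1, not a PF.
6^6 − 16807 = 46656 − 16807 = 29849

29849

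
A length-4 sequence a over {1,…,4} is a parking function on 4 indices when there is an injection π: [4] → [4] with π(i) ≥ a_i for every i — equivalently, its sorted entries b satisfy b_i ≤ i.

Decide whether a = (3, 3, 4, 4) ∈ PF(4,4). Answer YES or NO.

NO

Order a: b = (3, 3, 4, 4).
  b_1=3 > 1
  fails at i=1 ⇒ NO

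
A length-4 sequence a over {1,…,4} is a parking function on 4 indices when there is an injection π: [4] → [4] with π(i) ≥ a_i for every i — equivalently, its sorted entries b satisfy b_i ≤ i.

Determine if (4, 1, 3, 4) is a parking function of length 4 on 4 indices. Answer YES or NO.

NO

Order a: b = (1, 3, 4, 4).
  b_1=1 ≤ 1
  b_2=3 > 2
  fails at i=2 ⇒ NO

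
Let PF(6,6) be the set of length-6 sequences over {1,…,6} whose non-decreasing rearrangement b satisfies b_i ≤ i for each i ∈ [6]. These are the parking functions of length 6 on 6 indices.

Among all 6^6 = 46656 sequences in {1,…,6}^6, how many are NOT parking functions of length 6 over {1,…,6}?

|PF| = 1·7^5 = 1·16807 = 16807 [KW]
E.g. (4,1,1,6,6,4) → sorted (1,1,4,4,6,6): b_3=4>3, not a PF.
Total 46656; non-PF = 46656−16807 = 29849

29849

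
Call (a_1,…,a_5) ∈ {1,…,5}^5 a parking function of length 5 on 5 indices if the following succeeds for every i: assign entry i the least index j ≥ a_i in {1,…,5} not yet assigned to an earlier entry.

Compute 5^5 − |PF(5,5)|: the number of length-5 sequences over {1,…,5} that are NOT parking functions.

1829

|PF| = (5−5+1)·(5+1)^(5−1) = 1·1296 = 1296
One tuple (5,2,5,4,5) → sorted (2,4,5,5,5): b_1=2>1, not a PF.
5^5 − 1296 = 3125 − 1296 = 1829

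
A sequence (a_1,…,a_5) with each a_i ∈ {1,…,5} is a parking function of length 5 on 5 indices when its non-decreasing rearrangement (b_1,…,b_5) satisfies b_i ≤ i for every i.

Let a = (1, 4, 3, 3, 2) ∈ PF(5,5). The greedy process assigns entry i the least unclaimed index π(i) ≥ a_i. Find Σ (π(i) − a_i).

Σπ(i) = 1+…+5 = 15; Σa = 1+4+3+3+2 = 13; disp = 15−13 = 2.

2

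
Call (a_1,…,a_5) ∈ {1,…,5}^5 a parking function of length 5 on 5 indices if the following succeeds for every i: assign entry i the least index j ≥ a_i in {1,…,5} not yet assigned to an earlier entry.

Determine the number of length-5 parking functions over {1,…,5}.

1296

#PF = (5+1−5)·(5+1)^{5−1} = 1×1296 = 1296 [KW]
One tuple (4,1,2,5,1) → sorted (1,1,2,4,5): b_i ≤ i ∀i, a PF.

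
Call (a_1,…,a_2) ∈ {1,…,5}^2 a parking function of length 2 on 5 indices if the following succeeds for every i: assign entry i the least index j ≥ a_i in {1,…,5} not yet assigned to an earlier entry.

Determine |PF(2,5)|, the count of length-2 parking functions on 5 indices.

24

|PF(2,5)| = 4·6^1 = 4×6 = 24 [KW]
E.g. (1,3) → sorted (1,3): b_i ≤ 3+i ∀i, a PF.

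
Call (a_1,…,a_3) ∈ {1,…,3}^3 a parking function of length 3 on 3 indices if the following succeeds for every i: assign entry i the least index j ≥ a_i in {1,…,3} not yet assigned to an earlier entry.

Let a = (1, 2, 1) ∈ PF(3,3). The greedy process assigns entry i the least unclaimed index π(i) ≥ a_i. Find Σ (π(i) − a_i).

Σπ(i) = 1+…+3 = 6; Σa = 1+2+1 = 4; disp = 6−4 = 2.

2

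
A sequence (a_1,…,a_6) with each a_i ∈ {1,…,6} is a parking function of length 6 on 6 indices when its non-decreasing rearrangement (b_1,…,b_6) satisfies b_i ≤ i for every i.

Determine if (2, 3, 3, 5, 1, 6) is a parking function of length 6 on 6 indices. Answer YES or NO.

Order a: b = (1, 2, 3, 3, 5, 6).
  b_1=1 ≤ 1
  b_2=2 ≤ 2
  b_3=3 ≤ 3
  b_4=3 ≤ 4
  b_5=5 ≤ 5
  b_6=6 ≤ 6
All bounds hold ⇒ YES

YES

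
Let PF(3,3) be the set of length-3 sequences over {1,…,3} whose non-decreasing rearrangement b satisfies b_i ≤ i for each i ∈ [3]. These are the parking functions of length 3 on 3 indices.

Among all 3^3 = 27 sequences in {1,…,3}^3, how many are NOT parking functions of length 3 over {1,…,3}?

11

Count = (3−3+1)·(3+1)^(3−1) = 1·16 = 16 (Pollak)
Example (3,2,2) → sorted (2,2,3): b_1=2>1, not a PF.
Total 27; non-PF = 27−16 = 11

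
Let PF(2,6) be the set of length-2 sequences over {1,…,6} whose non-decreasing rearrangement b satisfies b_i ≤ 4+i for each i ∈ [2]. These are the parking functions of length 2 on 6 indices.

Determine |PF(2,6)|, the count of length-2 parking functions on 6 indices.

35

|PF(2,6)| = (6−2+1)·(6+1)^(2−1) = 5·7 = 35 (Pollak)
E.g. (2,3) → sorted (2,3): b_i ≤ 4+i ∀i, a PF.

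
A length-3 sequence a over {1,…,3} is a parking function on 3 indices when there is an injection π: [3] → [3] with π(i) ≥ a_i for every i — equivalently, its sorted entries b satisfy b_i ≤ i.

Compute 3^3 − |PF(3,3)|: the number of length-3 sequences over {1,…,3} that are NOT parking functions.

11

#PF = (3+1−3)·(3+1)^{3−1} = 1·16 = 16 (Konheim–Weiss)
Example (3,3,1) → sorted (1,3,3): b_2=3>2, not a PF.
3^3 − 16 = 27 − 16 = 11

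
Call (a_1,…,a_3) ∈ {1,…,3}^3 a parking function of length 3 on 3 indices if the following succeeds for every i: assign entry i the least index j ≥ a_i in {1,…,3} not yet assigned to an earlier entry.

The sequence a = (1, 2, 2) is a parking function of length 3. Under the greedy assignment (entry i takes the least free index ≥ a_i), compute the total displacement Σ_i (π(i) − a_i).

1

Σπ(i) = 1+…+3 = 6; Σa = 1+2+2 = 5; disp = 6−5 = 1.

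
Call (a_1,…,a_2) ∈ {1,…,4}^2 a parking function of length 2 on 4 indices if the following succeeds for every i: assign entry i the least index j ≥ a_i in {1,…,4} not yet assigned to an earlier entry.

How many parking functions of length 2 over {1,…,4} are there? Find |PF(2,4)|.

Count = (4−2+1)·(4+1)^(2−1) = 3×5 = 15 (Konheim–Weiss)
Check (3,3) → sorted (3,3): b_i ≤ 2+i ∀i, a PF.

15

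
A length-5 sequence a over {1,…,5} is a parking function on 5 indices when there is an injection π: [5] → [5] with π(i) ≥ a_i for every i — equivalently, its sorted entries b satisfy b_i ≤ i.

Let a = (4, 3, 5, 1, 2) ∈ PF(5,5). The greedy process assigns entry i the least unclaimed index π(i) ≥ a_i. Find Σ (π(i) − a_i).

0

Σπ = 5·6/2 = 15 (π permutes [5]); Σa = 4+3+5+1+2 = 15; disp = 15−15 = 0.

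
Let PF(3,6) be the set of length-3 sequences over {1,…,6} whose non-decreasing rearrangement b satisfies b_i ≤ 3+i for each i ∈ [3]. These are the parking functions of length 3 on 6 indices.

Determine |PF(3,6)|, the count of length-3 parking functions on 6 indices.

#PF = (6−3+1)·(6+1)^(3−1) = 4·49 = 196 (Konheim–Weiss)
One tuple (5,2,6) → sorted (2,5,6): b_i ≤ 3+i ∀i, a PF.

196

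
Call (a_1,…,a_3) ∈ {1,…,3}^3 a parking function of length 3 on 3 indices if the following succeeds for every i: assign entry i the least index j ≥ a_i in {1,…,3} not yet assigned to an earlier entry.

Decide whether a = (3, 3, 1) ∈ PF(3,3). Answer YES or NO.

NO

Order a: b = (1, 3, 3).
  b_1=1 ≤ 1
  b_2=3 > 2
  fails at i=2 ⇒ NO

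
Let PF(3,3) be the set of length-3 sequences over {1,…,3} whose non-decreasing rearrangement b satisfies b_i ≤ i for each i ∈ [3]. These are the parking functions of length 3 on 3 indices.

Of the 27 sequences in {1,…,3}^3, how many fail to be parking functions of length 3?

11

|PF(3,3)| = 1·4^2 = 1 · 16 = 16 (Pollak)
One tuple (2,3,3) → sorted (2,3,3): b_1=2>1, not a PF.
So 27 − 16 = 11 fail.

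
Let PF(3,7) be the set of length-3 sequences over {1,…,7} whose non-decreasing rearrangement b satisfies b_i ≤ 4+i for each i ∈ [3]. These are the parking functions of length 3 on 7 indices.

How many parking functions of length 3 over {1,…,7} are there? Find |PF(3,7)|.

320

Count = (7−3+1)·(7+1)^(3−1) = 5·64 = 320 (Konheim–Weiss)
Example (1,7,5) → sorted (1,5,7): b_i ≤ 4+i ∀i, a PF.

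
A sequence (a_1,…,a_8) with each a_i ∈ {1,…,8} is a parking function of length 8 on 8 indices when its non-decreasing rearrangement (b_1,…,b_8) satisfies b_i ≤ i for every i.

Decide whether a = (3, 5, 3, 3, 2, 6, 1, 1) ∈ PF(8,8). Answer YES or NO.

Sorted: b = (1, 1, 2, 3, 3, 3, 5, 6).
  b_1=1 ≤ 1
  b_2=1 ≤ 2
  b_3=2 ≤ 3
  b_4=3 ≤ 4
  b_5=3 ≤ 5
  b_6=3 ≤ 6
  b_7=5 ≤ 7
  b_8=6 ≤ 8
All bounds hold ⇒ YES

YES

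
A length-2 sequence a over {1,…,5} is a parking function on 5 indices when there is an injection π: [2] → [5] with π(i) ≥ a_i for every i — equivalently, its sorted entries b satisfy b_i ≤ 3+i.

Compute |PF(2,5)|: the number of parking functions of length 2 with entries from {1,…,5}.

|PF| = (5−2+1)·(5+1)^(2−1) = 4×6 = 24 (Konheim–Weiss)
One tuple (1,3) → sorted (1,3): b_i ≤ 3+i ∀i, a PF.

24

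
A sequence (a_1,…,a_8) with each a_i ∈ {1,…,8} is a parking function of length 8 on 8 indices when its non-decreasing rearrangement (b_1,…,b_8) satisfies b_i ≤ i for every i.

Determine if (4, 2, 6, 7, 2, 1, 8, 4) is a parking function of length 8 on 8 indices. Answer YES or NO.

Sorted: b = (1, 2, 2, 4, 4, 6, 7, 8).
  b_1=1 ≤ 1
  b_2=2 ≤ 2
  b_3=2 ≤ 3
  b_4=4 ≤ 4
  b_5=4 ≤ 5
  b_6=6 ≤ 6
  b_7=7 ≤ 7
  b_8=8 ≤ 8
All bounds hold ⇒ YES

YES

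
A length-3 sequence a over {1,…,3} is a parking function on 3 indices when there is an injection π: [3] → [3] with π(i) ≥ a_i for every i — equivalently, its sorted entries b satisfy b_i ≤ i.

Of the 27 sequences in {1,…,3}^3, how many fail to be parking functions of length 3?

11

|PF(3,3)| = (3−3+1)·(3+1)^(3−1) = 1·16 = 16 [KW]
One tuple (3,2,2) → sorted (2,2,3): b_1=2>1, not a PF.
Total 27; non-PF = 27−16 = 11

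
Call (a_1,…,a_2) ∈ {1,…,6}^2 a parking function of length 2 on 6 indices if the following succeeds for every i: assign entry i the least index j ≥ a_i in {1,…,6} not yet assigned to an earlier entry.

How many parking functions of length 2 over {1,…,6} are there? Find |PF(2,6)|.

|PF| = 5·7^1 = 5·7 = 35 (Konheim–Weiss)
One tuple (1,6) → sorted (1,6): b_i ≤ 4+i ∀i, a PF.

35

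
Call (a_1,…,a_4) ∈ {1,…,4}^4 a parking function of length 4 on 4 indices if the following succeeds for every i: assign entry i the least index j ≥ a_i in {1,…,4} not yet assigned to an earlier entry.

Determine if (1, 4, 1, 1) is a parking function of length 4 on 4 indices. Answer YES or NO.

YES

Rearranged: b = (1, 1, 1, 4).
  b_1=1 ≤ 1
  b_2=1 ≤ 2
  b_3=1 ≤ 3
  b_4=4 ≤ 4
All bounds hold ⇒ YES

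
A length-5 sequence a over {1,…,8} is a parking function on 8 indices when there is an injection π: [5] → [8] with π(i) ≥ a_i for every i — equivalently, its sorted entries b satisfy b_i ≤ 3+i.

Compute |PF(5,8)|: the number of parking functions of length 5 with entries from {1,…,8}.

26244

#PF = 4·9^4 = 4·6561 = 26244 [KW]
E.g. (4,4,7,2,1) → sorted (1,2,4,4,7): b_i ≤ 3+i ∀i, a PF.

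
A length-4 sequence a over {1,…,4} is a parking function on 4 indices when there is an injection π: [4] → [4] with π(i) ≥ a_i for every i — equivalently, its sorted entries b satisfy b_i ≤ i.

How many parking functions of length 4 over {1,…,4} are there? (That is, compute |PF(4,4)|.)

125

Count = (4−4+1)·(4+1)^(4−1) = 1·125 = 125 (Pollak)
Example (2,1,2,1) → sorted (1,1,2,2): b_i ≤ i ∀i, a PF.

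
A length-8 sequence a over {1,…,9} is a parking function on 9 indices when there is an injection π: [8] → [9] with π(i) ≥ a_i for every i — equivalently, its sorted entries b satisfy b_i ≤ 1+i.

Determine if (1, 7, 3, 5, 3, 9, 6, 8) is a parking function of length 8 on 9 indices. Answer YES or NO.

YES

Sorted: b = (1, 3, 3, 5, 6, 7, 8, 9).
  b_1=1 ≤ 2
  b_2=3 ≤ 3
  b_3=3 ≤ 4
  b_4=5 ≤ 5
  b_5=6 ≤ 6
  b_6=7 ≤ 7
  b_7=8 ≤ 8
  b_8=9 ≤ 9
All bounds hold ⇒ YES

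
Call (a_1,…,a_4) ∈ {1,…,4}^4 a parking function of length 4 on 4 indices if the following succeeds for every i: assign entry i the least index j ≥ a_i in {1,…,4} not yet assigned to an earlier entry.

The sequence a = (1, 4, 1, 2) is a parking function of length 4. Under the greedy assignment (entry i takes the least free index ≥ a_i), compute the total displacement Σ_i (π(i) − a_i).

2

Σπ = 4·5/2 = 10 (π permutes [4]); Σa = 1+4+1+2 = 8; disp = 10−8 = 2.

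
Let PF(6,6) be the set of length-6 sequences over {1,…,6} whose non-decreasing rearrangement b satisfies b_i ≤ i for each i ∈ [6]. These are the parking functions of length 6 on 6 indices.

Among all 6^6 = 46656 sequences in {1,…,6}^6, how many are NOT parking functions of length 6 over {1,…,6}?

#PF = 1·7^5 = 1 · 16807 = 16807
One tuple (6,6,3,1,4,6) → sorted (1,3,4,6,6,6): b_2=3>2, not a PF.
6^6 − 16807 = 46656 − 16807 = 29849

29849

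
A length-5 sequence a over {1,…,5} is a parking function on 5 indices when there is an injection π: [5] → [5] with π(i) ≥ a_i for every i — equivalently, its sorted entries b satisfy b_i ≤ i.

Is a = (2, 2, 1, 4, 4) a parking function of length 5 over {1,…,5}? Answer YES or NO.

YES

Sorted: b = (1, 2, 2, 4, 4).
  b_1=1 ≤ 1
  b_2=2 ≤ 2
  b_3=2 ≤ 3
  b_4=4 ≤ 4
  b_5=4 ≤ 5
All bounds hold ⇒ YES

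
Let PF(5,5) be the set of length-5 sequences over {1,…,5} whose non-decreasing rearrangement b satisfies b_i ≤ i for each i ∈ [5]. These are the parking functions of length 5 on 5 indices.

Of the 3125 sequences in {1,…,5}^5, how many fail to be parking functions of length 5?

|PF| = (5−5+1)·(5+1)^(5−1) = 1 · 1296 = 1296 [KW]
Check (2,3,4,3,4) → sorted (2,3,3,4,4): b_1=2>1, not a PF.
5^5 − 1296 = 3125 − 1296 = 1829

1829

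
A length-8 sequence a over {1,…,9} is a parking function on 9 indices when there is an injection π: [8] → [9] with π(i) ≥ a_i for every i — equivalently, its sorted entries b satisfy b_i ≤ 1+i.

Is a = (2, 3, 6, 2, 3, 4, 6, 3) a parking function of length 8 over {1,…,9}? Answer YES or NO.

Order a: b = (2, 2, 3, 3, 3, 4, 6, 6).
  b_1=2 ≤ 2
  b_2=2 ≤ 3
  b_3=3 ≤ 4
  b_4=3 ≤ 5
  b_5=3 ≤ 6
  b_6=4 ≤ 7
  b_7=6 ≤ 8
  b_8=6 ≤ 9
All bounds hold ⇒ YES

YES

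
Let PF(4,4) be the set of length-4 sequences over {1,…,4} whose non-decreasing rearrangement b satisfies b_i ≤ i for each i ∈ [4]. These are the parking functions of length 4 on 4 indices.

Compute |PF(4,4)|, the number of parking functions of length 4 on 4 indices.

Count = (4−4+1)·(4+1)^(4−1) = 1·125 = 125 (Konheim–Weiss)
Check (1,2,4,1) → sorted (1,1,2,4): b_i ≤ i ∀i, a PF.

125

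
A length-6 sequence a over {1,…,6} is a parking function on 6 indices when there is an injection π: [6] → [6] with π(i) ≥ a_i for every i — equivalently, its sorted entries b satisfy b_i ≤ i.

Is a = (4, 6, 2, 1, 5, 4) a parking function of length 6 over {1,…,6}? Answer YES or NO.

Order a: b = (1, 2, 4, 4, 5, 6).
  b_1=1 ≤ 1
  b_2=2 ≤ 2
  b_3=4 > 3
  fails at i=3 ⇒ NO

NO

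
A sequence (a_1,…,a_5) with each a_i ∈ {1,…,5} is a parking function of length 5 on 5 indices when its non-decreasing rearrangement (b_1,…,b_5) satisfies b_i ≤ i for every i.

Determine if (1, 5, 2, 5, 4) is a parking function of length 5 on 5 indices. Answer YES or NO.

NO

Order a: b = (1, 2, 4, 5, 5).
  b_1=1 ≤ 1
  b_2=2 ≤ 2
  b_3=4 > 3
  fails at i=3 ⇒ NO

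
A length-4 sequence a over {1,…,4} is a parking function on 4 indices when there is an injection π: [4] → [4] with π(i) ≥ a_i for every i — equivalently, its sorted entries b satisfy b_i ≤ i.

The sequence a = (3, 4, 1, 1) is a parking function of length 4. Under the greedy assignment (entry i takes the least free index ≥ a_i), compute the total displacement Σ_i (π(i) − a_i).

Σπ(i) = 1+…+4 = 10; Σa = 3+4+1+1 = 9; disp = 10−9 = 1.

1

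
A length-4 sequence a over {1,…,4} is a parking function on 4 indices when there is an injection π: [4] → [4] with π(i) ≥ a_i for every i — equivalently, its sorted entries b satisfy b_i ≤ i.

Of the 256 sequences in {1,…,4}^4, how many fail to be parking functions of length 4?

131

#PF = (4−4+1)·(4+1)^(4−1) = 1 · 125 = 125
One tuple (1,4,3,4) → sorted (1,3,4,4): b_2=3>2, not a PF.
Total 256; non-PF = 256−125 = 131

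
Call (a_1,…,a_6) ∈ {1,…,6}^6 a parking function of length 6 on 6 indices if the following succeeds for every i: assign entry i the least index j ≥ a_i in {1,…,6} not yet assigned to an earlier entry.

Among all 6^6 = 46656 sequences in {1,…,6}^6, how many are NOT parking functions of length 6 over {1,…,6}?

|PF(6,6)| = (7−6)·7^(6−1) = 1·16807 = 16807 [KW]
Example (6,3,6,6,6,5) → sorted (3,5,6,6,6,6): b_1=3>1, not a PF.
So 46656 − 16807 = 29849 fail.

29849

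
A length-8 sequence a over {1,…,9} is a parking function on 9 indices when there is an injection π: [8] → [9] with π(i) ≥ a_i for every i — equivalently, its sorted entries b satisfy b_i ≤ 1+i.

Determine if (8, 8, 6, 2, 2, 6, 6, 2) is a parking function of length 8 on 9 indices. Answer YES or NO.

Order a: b = (2, 2, 2, 6, 6, 6, 8, 8).
  b_1=2 ≤ 2
  b_2=2 ≤ 3
  b_3=2 ≤ 4
  b_4=6 > 5
  fails at i=4 ⇒ NO

NO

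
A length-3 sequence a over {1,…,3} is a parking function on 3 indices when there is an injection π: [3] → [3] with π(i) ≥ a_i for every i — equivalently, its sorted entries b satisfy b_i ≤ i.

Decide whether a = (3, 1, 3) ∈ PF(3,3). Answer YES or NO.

NO

Sorted: b = (1, 3, 3).
  b_1=1 ≤ 1
  b_2=3 > 2
  fails at i=2 ⇒ NO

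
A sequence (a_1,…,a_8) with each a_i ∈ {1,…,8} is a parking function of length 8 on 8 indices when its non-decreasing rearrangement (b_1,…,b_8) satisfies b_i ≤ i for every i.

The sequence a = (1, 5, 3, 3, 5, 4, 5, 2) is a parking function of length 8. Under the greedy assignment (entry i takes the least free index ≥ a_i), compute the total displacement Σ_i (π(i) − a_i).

Σπ(i) = 1+…+8 = 36; Σa = 1+5+3+3+5+4+5+2 = 28; disp = 36−28 = 8.

8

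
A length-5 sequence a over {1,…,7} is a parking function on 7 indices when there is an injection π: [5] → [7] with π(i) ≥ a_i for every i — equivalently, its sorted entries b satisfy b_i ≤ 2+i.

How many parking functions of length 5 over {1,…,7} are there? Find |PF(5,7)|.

12288

|PF| = (7+1−5)·(7+1)^{5−1} = 3·4096 = 12288
Example (3,4,4,3,5) → sorted (3,3,4,4,5): b_i ≤ 2+i ∀i, a PF.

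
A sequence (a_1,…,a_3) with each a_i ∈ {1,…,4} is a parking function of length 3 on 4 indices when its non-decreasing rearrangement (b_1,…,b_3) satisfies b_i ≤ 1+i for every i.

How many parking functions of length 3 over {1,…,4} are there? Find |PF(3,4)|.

|PF| = 2·5^2 = 2 · 25 = 50 (Konheim–Weiss)
E.g. (2,2,4) → sorted (2,2,4): b_i ≤ 1+i ∀i, a PF.

50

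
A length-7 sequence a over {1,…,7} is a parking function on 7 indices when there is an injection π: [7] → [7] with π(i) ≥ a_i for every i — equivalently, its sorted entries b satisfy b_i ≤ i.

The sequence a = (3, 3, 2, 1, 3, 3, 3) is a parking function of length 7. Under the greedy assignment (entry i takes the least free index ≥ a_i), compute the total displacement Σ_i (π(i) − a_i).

Σπ(i) = 1+…+7 = 28; Σa = 3+3+2+1+3+3+3 = 18; disp = 28−18 = 10.

10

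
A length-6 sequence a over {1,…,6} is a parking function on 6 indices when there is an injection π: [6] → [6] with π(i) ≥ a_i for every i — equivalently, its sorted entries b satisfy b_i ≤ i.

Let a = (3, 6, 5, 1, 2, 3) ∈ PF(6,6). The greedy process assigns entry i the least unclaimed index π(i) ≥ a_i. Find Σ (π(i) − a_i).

Σπ(i) = 1+…+6 = 21; Σa = 3+6+5+1+2+3 = 20; disp = 21−20 = 1.

1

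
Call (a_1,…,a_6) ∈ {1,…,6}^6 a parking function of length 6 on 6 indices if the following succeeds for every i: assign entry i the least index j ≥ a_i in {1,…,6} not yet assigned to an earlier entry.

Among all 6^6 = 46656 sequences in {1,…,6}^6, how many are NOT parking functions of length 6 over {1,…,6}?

29849

|PF(6,6)| = (6−6+1)·(6+1)^(6−1) = 1·16807 = 16807
One tuple (3,3,3,2,2,2) → sorted (2,2,2,3,3,3): b_1=2>1, not a PF.
6^6 − 16807 = 46656 − 16807 = 29849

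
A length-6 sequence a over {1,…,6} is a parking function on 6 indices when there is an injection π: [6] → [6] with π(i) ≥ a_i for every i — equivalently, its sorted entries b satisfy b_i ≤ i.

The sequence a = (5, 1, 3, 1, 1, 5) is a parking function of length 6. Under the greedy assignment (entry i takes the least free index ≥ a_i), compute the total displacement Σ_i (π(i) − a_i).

5

Σπ = 6·7/2 = 21 (π permutes [6]); Σa = 5+1+3+1+1+5 = 16; disp = 21−16 = 5.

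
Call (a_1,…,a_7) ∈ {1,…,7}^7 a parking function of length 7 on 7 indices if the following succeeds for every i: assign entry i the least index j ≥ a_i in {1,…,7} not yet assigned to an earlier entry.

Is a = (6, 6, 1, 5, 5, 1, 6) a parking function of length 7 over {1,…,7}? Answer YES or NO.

Rearranged: b = (1, 1, 5, 5, 6, 6, 6).
  b_1=1 ≤ 1
  b_2=1 ≤ 2
  b_3=5 > 3
  fails at i=3 ⇒ NO

NO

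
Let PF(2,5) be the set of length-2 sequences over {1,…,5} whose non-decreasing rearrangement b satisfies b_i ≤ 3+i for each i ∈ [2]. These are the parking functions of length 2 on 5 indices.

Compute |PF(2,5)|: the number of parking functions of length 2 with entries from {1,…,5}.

24

|PF(2,5)| = (5+1−2)·(5+1)^{2−1} = 4·6 = 24
One tuple (4,4) → sorted (4,4): b_i ≤ 3+i ∀i, a PF.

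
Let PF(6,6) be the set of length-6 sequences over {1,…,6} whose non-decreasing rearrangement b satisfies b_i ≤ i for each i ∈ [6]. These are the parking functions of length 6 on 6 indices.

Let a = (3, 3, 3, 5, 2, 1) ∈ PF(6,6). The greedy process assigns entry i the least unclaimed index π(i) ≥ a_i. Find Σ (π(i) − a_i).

Σπ = 6·7/2 = 21 (π permutes [6]); Σa = 3+3+3+5+2+1 = 17; disp = 21−17 = 4.

4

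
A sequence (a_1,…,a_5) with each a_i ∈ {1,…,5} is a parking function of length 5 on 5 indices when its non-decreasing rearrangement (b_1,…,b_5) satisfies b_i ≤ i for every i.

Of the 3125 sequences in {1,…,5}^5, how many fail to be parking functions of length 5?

1829

|PF| = (5−5+1)·(5+1)^(5−1) = 1 · 1296 = 1296 (Pollak)
Check (5,2,5,4,3) → sorted (2,3,4,5,5): b_1=2>1, not a PF.
Total 3125; non-PF = 3125−1296 = 1829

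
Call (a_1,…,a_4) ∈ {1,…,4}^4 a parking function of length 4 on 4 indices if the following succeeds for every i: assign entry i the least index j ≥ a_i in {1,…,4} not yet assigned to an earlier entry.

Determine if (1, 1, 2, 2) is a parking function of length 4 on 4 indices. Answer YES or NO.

Order a: b = (1, 1, 2, 2).
  b_1=1 ≤ 1
  b_2=1 ≤ 2
  b_3=2 ≤ 3
  b_4=2 ≤ 4
All bounds hold ⇒ YES

YES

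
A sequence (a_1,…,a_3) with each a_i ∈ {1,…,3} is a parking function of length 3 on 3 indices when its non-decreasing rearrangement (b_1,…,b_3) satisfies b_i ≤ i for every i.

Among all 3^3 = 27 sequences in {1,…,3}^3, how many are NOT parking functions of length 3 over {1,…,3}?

11

#PF = (3+1−3)·(3+1)^{3−1} = 1×16 = 16 (Pollak)
One tuple (3,3,3) → sorted (3,3,3): b_1=3>1, not a PF.
Total 27; non-PF = 27−16 = 11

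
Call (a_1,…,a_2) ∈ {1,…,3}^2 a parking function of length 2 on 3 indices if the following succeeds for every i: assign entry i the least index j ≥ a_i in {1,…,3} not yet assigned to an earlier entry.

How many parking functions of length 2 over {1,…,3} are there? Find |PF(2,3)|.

|PF(2,3)| = (3−2+1)·(3+1)^(2−1) = 2 · 4 = 8 [KW]
One tuple (1,3) → sorted (1,3): b_i ≤ 1+i ∀i, a PF.

8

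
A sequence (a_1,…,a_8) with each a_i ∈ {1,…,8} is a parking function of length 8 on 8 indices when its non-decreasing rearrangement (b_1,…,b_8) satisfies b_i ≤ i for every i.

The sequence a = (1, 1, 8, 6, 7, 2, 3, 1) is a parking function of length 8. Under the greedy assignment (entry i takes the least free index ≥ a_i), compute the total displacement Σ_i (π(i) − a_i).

7

Σπ(i) = 1+…+8 = 36; Σa = 1+1+8+6+7+2+3+1 = 29; disp = 36−29 = 7.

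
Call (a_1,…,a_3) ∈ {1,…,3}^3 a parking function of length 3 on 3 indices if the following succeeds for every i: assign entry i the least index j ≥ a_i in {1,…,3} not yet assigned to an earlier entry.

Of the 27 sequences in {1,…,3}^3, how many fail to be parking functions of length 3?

11

#PF = (4−3)·4^(3−1) = 1 · 16 = 16
Example (3,2,3) → sorted (2,3,3): b_1=2>1, not a PF.
Total 27; non-PF = 27−16 = 11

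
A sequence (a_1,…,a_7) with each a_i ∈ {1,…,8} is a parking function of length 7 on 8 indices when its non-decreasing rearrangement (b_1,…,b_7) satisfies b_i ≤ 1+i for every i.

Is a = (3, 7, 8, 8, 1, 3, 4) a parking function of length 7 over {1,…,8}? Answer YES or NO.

NO

Sorted: b = (1, 3, 3, 4, 7, 8, 8).
  b_1=1 ≤ 2
  b_2=3 ≤ 3
  b_3=3 ≤ 4
  b_4=4 ≤ 5
  b_5=7 > 6
  fails at i=5 ⇒ NO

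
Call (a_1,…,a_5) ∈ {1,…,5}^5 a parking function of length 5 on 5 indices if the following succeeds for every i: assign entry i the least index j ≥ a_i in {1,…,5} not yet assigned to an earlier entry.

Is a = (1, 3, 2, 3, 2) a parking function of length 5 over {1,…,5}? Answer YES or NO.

YES

Sorted: b = (1, 2, 2, 3, 3).
  b_1=1 ≤ 1
  b_2=2 ≤ 2
  b_3=2 ≤ 3
  b_4=3 ≤ 4
  b_5=3 ≤ 5
All bounds hold ⇒ YES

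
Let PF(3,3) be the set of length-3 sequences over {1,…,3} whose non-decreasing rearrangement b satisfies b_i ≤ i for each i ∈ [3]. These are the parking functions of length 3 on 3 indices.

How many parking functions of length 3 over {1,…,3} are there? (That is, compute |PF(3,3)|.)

|PF(3,3)| = (3+1−3)·(3+1)^{3−1} = 1×16 = 16 (Pollak)
Check (2,1,1) → sorted (1,1,2): b_i ≤ i ∀i, a PF.

16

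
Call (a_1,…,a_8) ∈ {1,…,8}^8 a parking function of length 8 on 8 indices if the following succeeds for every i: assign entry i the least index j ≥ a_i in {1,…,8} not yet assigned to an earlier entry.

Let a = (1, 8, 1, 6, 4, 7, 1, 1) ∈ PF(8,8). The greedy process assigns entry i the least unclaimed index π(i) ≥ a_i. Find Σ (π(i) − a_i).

7

Σπ = 8·9/2 = 36 (π permutes [8]); Σa = 1+8+1+6+4+7+1+1 = 29; disp = 36−29 = 7.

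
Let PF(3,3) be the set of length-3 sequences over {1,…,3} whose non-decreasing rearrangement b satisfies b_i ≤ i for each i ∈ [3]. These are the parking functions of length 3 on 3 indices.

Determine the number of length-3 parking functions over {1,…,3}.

16

|PF| = (4−3)·4^(3−1) = 1·16 = 16 (Konheim–Weiss)
Check (2,1,2) → sorted (1,2,2): b_i ≤ i ∀i, a PF.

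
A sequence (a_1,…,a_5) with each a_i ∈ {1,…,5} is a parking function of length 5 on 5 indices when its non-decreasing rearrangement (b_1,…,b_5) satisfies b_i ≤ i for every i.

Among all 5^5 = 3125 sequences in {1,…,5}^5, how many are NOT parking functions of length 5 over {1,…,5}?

|PF| = 1·6^4 = 1 · 1296 = 1296 (Konheim–Weiss)
One tuple (5,1,5,1,2) → sorted (1,1,2,5,5): b_4=5>4, not a PF.
So 3125 − 1296 = 1829 fail.

1829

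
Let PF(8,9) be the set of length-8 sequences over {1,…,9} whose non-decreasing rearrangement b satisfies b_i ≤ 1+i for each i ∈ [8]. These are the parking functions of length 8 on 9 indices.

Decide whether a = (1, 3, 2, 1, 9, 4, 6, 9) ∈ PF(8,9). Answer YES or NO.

NO

Sorted: b = (1, 1, 2, 3, 4, 6, 9, 9).
  b_1=1 ≤ 2
  b_2=1 ≤ 3
  b_3=2 ≤ 4
  b_4=3 ≤ 5
  b_5=4 ≤ 6
  b_6=6 ≤ 7
  b_7=9 > 8
  fails at i=7 ⇒ NO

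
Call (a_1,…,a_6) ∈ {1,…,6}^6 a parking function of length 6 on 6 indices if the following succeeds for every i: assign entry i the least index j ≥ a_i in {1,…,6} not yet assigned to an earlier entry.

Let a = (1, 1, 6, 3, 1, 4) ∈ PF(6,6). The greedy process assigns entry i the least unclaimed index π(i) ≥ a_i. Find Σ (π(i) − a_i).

Σπ = 21 ({1..6} each once); Σa = 1+1+6+3+1+4 = 16; disp = 21−16 = 5.

5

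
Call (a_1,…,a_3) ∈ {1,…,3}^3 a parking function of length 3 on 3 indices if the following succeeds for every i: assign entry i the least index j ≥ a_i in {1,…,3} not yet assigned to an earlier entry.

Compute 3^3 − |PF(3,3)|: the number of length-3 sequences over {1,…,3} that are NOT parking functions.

|PF| = 1·4^2 = 1 · 16 = 16
Check (2,2,3) → sorted (2,2,3): b_1=2>1, not a PF.
3^3 − 16 = 27 − 16 = 11

11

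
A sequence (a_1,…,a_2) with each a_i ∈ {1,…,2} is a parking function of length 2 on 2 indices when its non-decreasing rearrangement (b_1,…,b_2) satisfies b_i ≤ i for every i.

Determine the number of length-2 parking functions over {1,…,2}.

3

#PF = (2+1−2)·(2+1)^{2−1} = 1 · 3 = 3
Example (1,1) → sorted (1,1): b_i ≤ i ∀i, a PF.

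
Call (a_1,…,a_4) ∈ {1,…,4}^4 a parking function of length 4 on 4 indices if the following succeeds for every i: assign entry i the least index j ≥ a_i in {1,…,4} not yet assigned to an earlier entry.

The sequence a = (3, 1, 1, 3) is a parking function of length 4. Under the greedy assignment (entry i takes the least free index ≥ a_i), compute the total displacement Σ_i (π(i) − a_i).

Σπ = 10 ({1..4} each once); Σa = 3+1+1+3 = 8; disp = 10−8 = 2.

2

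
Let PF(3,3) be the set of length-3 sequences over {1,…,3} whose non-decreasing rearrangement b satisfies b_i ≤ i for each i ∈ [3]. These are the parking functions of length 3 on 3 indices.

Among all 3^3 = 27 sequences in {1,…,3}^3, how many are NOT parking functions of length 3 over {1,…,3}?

11

|PF(3,3)| = (3−3+1)·(3+1)^(3−1) = 1 · 16 = 16 (Pollak)
E.g. (2,3,3) → sorted (2,3,3): b_1=2>1, not a PF.
3^3 − 16 = 27 − 16 = 11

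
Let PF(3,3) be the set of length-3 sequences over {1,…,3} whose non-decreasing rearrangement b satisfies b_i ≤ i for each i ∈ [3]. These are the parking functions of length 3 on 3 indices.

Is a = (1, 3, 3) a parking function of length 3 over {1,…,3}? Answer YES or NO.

Order a: b = (1, 3, 3).
  b_1=1 ≤ 1
  b_2=3 > 2
  fails at i=2 ⇒ NO

NO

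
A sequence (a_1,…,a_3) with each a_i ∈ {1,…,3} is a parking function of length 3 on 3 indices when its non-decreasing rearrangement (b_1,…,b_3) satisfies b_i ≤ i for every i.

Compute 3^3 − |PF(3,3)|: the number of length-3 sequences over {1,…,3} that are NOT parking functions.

11

Count = (4−3)·4^(3−1) = 1×16 = 16
One tuple (3,3,3) → sorted (3,3,3): b_1=3>1, not a PF.
Total 27; non-PF = 27−16 = 11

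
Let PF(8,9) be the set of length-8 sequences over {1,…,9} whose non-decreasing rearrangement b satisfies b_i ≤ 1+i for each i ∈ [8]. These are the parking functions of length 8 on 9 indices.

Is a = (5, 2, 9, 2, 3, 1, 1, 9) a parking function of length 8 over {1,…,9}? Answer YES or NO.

NO

Rearranged: b = (1, 1, 2, 2, 3, 5, 9, 9).
  b_1=1 ≤ 2
  b_2=1 ≤ 3
  b_3=2 ≤ 4
  b_4=2 ≤ 5
  b_5=3 ≤ 6
  b_6=5 ≤ 7
  b_7=9 > 8
  fails at i=7 ⇒ NO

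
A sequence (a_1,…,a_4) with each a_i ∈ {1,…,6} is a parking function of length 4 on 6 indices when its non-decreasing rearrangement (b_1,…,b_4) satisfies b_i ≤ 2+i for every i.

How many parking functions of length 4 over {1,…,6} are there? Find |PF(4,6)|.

#PF = (7−4)·7^(4−1) = 3×343 = 1029 (Konheim–Weiss)
Example (1,3,2,4) → sorted (1,2,3,4): b_i ≤ 2+i ∀i, a PF.

1029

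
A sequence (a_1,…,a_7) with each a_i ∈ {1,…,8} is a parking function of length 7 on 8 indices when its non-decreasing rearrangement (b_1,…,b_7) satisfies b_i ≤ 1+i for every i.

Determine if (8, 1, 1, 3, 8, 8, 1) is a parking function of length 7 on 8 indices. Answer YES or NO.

Order a: b = (1, 1, 1, 3, 8, 8, 8).
  b_1=1 ≤ 2
  b_2=1 ≤ 3
  b_3=1 ≤ 4
  b_4=3 ≤ 5
  b_5=8 > 6
  fails at i=5 ⇒ NO

NO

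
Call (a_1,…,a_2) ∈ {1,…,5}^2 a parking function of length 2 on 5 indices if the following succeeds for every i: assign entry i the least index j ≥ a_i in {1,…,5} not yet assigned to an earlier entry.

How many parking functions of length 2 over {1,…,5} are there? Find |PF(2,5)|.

|PF| = 4·6^1 = 4×6 = 24 (Pollak)
E.g. (1,1) → sorted (1,1): b_i ≤ 3+i ∀i, a PF.

24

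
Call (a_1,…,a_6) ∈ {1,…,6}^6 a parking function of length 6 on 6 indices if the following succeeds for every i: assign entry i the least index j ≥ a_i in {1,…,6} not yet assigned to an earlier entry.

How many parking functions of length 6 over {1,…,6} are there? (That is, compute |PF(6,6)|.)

Count = 1·7^5 = 1 · 16807 = 16807 (Konheim–Weiss)
Check (5,5,1,2,3,3) → sorted (1,2,3,3,5,5): b_i ≤ i ∀i, a PF.

16807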